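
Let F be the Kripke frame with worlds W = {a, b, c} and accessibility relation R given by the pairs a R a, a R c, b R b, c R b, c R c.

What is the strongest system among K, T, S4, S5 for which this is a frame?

Reflexive (axiom T): yes — every world is R-related to itself.
Transitive (axiom 4): no — a R c and c R b, but not a R b.
Euclidean (axiom 5): no — a R c and a R a, but not c R a.
So F validates K, T; S4 would additionally require R to be transitive. The strongest is T.

T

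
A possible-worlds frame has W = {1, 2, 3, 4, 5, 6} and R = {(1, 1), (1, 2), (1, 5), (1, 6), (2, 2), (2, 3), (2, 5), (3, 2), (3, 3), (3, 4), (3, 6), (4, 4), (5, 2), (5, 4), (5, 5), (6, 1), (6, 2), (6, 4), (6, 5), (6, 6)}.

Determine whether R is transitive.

Transitive: no — 1 R 2 and 2 R 3, but not 1 R 3.

No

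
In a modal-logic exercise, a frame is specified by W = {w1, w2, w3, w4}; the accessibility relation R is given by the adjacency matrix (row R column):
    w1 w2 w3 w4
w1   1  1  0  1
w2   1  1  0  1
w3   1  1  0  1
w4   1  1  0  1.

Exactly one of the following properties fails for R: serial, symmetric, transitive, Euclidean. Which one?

Serial: yes — every world has a successor (e.g. w1 R w1).
Symmetric: no — w3 R w1 but not w1 R w3.
Transitive: yes — every two-step R-path is closed by a direct edge.
Euclidean: yes — any two successors of a common world are R-related.
Only symmetric fails.

symmetric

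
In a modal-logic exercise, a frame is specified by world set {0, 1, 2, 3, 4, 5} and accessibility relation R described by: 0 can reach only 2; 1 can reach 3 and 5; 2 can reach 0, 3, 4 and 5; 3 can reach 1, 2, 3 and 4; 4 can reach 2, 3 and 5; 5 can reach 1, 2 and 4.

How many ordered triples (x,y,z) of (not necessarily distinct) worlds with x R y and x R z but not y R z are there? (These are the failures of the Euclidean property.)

Enumerating: (0,2,2), (1,3,5), (1,5,3), (1,5,5), (2,0,0), (2,0,3), (2,0,4), (2,0,5), (2,3,0), (2,3,5), (2,4,0), (2,4,4), … and 21 more.
Total: 33.

33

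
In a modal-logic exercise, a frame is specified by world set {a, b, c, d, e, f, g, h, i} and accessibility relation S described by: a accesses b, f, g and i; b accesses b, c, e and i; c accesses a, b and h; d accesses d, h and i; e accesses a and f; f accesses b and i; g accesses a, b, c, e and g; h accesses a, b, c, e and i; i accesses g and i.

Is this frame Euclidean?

Euclidean: no — a S b and a S f, but not b S f.

No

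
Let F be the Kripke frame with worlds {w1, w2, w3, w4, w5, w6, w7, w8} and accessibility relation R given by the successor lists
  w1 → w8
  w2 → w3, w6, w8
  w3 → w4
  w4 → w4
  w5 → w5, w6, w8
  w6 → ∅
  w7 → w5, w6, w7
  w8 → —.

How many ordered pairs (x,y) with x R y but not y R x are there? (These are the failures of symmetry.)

9

Enumerating: (w1,w8), (w2,w3), (w2,w6), (w2,w8), (w3,w4), (w5,w6), (w5,w8), (w7,w5), (w7,w6).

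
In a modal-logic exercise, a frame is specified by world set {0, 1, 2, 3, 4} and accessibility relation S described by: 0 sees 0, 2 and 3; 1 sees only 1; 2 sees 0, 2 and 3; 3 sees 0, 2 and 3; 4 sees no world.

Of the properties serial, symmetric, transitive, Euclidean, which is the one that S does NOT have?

Serial: no — 4 has no S-successor.
Symmetric: yes — every pair in S has its reverse in S.
Transitive: yes — every two-step S-path is closed by a direct edge.
Euclidean: yes — any two successors of a common world are S-related.
Only serial fails.

serial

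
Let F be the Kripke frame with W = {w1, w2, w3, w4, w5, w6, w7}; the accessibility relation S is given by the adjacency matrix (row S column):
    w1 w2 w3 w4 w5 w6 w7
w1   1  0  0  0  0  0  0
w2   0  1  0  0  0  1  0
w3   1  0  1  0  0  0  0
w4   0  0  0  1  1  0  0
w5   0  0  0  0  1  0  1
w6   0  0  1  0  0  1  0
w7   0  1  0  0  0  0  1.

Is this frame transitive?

No

Transitive: no — w2 S w6 and w6 S w3, but not w2 S w3.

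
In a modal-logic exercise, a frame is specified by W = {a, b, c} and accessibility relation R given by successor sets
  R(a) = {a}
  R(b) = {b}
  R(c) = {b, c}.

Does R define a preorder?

Yes

Reflexive: yes — every world is R-related to itself.
Transitive: yes — every two-step R-path is closed by a direct edge.
So R is a preorder.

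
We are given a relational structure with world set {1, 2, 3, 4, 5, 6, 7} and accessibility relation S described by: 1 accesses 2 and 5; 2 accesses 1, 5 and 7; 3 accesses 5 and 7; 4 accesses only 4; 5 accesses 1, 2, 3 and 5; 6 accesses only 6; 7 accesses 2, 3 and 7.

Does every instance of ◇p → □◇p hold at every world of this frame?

No

By correspondence theory, 5 is valid on a frame iff S is Euclidean.
Euclidean: no — 2 S 1 and 2 S 7, but not 1 S 7.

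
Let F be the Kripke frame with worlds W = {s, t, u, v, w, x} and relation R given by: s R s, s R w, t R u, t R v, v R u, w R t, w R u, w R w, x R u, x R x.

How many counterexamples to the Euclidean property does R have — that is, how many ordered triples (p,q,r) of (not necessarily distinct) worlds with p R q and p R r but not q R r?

Enumerating: (s,w,s), (t,u,u), (t,u,v), (t,v,v), (v,u,u), (w,t,t), (w,t,w), (w,u,t), (w,u,u), (w,u,w), (x,u,u), (x,u,x).

12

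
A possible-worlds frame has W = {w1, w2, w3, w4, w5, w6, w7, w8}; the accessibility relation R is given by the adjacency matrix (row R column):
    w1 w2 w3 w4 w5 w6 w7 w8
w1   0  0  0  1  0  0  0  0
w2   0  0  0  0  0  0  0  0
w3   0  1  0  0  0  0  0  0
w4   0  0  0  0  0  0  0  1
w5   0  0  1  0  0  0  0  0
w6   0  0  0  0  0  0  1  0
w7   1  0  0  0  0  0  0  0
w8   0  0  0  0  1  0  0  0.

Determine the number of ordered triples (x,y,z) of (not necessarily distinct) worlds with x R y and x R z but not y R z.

7

Enumerating: (w1,w4,w4), (w3,w2,w2), (w4,w8,w8), (w5,w3,w3), (w6,w7,w7), (w7,w1,w1), (w8,w5,w5).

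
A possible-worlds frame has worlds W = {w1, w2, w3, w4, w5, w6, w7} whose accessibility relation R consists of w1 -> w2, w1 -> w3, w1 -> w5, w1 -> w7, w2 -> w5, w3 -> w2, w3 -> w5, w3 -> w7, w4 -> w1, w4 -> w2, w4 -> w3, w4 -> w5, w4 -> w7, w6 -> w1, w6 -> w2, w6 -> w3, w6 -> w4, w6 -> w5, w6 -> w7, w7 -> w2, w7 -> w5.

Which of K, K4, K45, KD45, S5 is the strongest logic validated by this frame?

Transitive (axiom 4): yes — every two-step R-path is closed by a direct edge.
Euclidean (axiom 5): no — w1 R w2 and w1 R w3, but not w2 R w3.
Serial (axiom D): no — w5 has no R-successor.
Reflexive (axiom T): no — w1 is not related to itself.
So F validates K, K4; K45 would additionally require R to be Euclidean. The strongest is K4.

K4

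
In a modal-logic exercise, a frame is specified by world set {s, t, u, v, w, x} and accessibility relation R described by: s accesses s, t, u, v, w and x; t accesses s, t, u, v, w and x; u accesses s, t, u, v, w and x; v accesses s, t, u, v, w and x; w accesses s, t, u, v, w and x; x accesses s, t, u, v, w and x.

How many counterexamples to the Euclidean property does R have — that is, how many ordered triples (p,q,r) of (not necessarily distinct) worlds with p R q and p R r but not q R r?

R is Euclidean; there are no such tuples.

0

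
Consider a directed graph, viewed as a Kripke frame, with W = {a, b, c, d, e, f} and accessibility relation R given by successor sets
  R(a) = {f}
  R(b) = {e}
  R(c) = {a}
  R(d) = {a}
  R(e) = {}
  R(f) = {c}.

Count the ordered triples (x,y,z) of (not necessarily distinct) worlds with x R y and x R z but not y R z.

Enumerating: (a,f,f), (b,e,e), (c,a,a), (d,a,a), (f,c,c).

5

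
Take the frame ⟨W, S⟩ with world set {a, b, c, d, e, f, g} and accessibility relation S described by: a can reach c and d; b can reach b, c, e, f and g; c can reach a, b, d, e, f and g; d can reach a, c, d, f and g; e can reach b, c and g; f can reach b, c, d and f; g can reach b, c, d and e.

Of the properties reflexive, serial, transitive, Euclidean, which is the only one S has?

Reflexive: no — a is not related to itself.
Serial: yes — every world has a successor (e.g. a S c).
Transitive: no — a S c and c S b, but not a S b.
Euclidean: no — b S e and b S f, but not e S f.
Only serial holds.

serial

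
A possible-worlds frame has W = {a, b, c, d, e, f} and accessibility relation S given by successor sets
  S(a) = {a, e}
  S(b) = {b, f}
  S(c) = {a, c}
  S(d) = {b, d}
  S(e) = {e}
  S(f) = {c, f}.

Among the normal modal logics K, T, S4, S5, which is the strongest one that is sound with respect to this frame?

T

Reflexive (axiom T): yes — every world is S-related to itself.
Transitive (axiom 4): no — b S f and f S c, but not b S c.
Euclidean (axiom 5): no — a S e and a S a, but not e S a.
So F validates K, T; S4 would additionally require S to be transitive. The strongest is T.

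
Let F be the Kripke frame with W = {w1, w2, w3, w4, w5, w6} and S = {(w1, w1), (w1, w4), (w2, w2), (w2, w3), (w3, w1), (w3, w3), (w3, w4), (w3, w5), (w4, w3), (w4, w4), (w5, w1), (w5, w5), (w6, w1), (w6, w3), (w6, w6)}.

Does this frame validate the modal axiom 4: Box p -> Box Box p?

Axiom 4 corresponds to the accessibility relation being transitive.
Transitive: no — w1 S w4 and w4 S w3, but not w1 S w3.

No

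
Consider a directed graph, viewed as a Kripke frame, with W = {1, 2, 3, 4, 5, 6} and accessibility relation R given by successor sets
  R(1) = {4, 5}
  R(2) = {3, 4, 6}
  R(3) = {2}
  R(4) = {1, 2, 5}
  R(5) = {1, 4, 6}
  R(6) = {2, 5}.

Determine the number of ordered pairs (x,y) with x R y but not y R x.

R is symmetric; there are no such tuples.

0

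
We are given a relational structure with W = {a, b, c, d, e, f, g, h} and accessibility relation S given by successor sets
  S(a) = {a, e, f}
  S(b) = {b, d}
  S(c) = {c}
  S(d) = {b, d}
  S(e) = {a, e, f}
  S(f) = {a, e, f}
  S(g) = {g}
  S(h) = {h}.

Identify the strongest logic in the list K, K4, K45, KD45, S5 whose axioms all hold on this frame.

Transitive (axiom 4): yes — every two-step S-path is closed by a direct edge.
Euclidean (axiom 5): yes — any two successors of a common world are S-related.
Serial (axiom D): yes — every world has a successor (e.g. a S a).
Reflexive (axiom T): yes — every world is S-related to itself.
So F validates K, K4, K45, KD45, S5. The strongest is S5.

S5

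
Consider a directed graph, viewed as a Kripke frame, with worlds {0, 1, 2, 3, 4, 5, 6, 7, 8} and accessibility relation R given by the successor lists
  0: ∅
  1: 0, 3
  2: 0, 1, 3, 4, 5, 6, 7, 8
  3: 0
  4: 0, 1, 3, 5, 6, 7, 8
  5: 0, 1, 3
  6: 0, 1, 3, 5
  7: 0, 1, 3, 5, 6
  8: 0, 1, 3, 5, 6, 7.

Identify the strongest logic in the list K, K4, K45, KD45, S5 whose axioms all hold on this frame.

Transitive (axiom 4): yes — every two-step R-path is closed by a direct edge.
Euclidean (axiom 5): no — 1 R 0 and 1 R 3, but not 0 R 3.
Serial (axiom D): no — 0 has no R-successor.
Reflexive (axiom T): no — 0 is not related to itself.
So F validates K, K4; K45 would additionally require R to be Euclidean. The strongest is K4.

K4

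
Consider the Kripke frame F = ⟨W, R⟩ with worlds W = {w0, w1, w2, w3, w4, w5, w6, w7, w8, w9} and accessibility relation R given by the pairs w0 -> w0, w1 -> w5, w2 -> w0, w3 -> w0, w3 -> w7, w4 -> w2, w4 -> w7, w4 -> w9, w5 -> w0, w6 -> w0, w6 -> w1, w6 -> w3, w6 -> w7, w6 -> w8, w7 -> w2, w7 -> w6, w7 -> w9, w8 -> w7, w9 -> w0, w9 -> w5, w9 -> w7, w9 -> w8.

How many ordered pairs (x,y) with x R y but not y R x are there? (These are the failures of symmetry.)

Enumerating: (w1,w5), (w2,w0), (w3,w0), (w3,w7), (w4,w2), (w4,w7), (w4,w9), (w5,w0), (w6,w0), (w6,w1), (w6,w3), (w6,w8), (w7,w2), (w8,w7), (w9,w0), (w9,w5), (w9,w8).

17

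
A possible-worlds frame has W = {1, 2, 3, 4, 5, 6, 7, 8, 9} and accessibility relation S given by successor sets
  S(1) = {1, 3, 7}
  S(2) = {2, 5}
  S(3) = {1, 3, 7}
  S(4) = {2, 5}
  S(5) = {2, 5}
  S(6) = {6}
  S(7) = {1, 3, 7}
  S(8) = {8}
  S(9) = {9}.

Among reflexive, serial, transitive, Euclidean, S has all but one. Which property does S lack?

Reflexive: no — 4 is not related to itself.
Serial: yes — every world has a successor (e.g. 1 S 1).
Transitive: yes — every two-step S-path is closed by a direct edge.
Euclidean: yes — any two successors of a common world are S-related.
Only reflexive fails.

reflexive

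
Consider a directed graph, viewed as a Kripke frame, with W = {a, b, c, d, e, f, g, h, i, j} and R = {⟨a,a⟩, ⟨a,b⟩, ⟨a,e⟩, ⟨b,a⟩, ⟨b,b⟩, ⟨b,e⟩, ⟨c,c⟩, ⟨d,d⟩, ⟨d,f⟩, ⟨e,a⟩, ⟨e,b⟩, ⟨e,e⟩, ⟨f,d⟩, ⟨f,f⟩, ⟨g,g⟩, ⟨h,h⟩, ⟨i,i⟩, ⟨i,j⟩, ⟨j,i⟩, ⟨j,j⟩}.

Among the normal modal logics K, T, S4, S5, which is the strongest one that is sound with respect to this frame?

Reflexive (axiom T): yes — every world is R-related to itself.
Transitive (axiom 4): yes — every two-step R-path is closed by a direct edge.
Euclidean (axiom 5): yes — any two successors of a common world are R-related.
So F validates K, T, S4, S5. The strongest is S5.

S5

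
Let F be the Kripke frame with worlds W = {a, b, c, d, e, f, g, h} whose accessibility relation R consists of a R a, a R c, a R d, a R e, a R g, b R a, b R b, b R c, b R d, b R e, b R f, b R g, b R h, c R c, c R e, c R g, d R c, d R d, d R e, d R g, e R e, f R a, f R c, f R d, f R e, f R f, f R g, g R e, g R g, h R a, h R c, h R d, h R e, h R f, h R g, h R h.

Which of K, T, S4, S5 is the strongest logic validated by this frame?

S4

Reflexive (axiom T): yes — every world is R-related to itself.
Transitive (axiom 4): yes — every two-step R-path is closed by a direct edge.
Euclidean (axiom 5): no — a R c and a R d, but not c R d.
So F validates K, T, S4; S5 would additionally require R to be Euclidean. The strongest is S4.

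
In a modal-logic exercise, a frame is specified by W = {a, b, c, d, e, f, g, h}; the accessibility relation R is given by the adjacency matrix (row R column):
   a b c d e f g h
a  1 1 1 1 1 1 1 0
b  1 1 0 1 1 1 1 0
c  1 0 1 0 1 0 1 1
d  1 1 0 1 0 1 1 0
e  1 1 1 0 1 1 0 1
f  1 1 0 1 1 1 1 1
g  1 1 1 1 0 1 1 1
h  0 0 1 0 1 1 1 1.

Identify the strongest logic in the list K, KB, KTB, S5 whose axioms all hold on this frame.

Symmetric (axiom B): yes — every pair in R has its reverse in R.
Reflexive (axiom T): yes — every world is R-related to itself.
Euclidean (axiom 5): no — a R b and a R c, but not b R c.
So F validates K, KB, KTB; S5 would additionally require R to be Euclidean. The strongest is KTB.

KTB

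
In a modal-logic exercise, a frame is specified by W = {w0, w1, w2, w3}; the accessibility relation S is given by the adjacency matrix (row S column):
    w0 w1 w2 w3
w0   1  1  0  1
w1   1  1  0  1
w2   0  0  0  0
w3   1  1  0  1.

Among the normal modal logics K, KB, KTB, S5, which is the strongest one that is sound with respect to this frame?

KB

Symmetric (axiom B): yes — every pair in S has its reverse in S.
Reflexive (axiom T): no — w2 is not related to itself.
Euclidean (axiom 5): yes — any two successors of a common world are S-related.
So F validates K, KB; KTB would additionally require S to be reflexive. The strongest is KB.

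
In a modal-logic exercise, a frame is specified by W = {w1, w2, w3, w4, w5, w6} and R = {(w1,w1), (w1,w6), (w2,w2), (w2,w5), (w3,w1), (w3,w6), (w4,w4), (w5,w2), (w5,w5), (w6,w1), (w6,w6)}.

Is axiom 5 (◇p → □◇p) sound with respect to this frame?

By correspondence theory, 5 is valid on a frame iff R is Euclidean.
Euclidean: yes — any two successors of a common world are R-related.

Yes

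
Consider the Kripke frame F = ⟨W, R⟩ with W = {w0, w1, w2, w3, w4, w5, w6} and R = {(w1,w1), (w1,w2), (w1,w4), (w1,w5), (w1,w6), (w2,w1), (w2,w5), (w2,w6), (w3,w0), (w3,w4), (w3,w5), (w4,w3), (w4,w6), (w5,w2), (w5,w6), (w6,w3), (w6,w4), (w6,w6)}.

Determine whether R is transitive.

No

Transitive: no — w1 R w4 and w4 R w3, but not w1 R w3.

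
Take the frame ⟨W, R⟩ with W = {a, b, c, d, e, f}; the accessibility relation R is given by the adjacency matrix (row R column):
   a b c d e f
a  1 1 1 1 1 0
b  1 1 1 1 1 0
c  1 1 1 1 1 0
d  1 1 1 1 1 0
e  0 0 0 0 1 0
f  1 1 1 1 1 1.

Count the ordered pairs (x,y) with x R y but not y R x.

Enumerating: (a,e), (b,e), (c,e), (d,e), (f,a), (f,b), (f,c), (f,d), (f,e).

9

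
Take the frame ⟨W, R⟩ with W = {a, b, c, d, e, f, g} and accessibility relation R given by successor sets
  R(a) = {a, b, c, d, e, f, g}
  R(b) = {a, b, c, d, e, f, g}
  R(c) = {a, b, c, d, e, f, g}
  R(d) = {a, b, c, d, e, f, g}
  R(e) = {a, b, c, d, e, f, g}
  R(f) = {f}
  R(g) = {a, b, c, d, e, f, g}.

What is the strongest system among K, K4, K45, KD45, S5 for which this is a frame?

K4

Transitive (axiom 4): yes — every two-step R-path is closed by a direct edge.
Euclidean (axiom 5): no — a R f and a R b, but not f R b.
Serial (axiom D): yes — every world has a successor (e.g. a R a).
Reflexive (axiom T): yes — every world is R-related to itself.
So F validates K, K4; K45 would additionally require R to be Euclidean. The strongest is K4.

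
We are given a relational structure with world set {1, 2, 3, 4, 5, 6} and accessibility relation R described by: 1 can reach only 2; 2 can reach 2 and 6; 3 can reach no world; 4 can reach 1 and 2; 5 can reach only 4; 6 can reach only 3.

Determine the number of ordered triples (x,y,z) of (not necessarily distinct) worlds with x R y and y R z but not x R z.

5

Enumerating: (1,2,6), (2,6,3), (4,2,6), (5,4,1), (5,4,2).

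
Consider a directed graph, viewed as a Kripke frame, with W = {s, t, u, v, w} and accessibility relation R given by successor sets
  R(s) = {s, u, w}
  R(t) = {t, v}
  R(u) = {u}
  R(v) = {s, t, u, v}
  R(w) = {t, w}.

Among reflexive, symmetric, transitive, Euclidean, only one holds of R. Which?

reflexive

Reflexive: yes — every world is R-related to itself.
Symmetric: no — s R u but not u R s.
Transitive: no — s R w and w R t, but not s R t.
Euclidean: no — s R u and s R w, but not u R w.
Only reflexive holds.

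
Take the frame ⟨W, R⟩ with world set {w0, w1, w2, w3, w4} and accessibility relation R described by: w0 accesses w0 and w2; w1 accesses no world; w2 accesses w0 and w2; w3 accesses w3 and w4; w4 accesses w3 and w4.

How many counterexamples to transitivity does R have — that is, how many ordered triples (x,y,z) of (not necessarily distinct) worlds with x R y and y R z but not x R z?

0

R is transitive; there are no such tuples.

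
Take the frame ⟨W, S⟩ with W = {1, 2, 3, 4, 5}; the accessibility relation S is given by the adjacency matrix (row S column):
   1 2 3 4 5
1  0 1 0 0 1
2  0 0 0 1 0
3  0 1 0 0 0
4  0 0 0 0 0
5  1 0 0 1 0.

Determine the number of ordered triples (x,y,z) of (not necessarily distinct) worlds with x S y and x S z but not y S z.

Enumerating: (1,2,2), (1,2,5), (1,5,2), (1,5,5), (2,4,4), (3,2,2), (5,1,1), (5,1,4), (5,4,1), (5,4,4).

10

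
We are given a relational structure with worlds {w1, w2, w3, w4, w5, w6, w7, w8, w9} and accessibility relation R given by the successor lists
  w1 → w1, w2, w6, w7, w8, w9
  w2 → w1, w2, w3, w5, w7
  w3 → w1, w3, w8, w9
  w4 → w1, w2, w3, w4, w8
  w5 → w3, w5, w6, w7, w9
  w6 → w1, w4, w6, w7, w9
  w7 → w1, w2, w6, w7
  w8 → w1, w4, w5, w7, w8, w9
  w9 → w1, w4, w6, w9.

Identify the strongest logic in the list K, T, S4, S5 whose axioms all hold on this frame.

Reflexive (axiom T): yes — every world is R-related to itself.
Transitive (axiom 4): no — w1 R w2 and w2 R w3, but not w1 R w3.
Euclidean (axiom 5): no — w1 R w2 and w1 R w6, but not w2 R w6.
So F validates K, T; S4 would additionally require R to be transitive. The strongest is T.

T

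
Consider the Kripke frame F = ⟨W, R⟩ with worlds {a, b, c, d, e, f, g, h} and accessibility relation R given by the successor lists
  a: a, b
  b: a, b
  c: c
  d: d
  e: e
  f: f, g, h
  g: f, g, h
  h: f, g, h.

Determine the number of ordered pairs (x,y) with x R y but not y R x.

0

R is symmetric; there are no such tuples.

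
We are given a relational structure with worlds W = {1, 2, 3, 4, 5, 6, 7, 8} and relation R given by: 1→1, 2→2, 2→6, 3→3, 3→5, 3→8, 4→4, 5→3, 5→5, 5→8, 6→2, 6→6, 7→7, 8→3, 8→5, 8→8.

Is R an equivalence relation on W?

Yes

Reflexive: yes — every world is R-related to itself.
Symmetric: yes — every pair in R has its reverse in R.
Transitive: yes — every two-step R-path is closed by a direct edge.
So R is an equivalence relation.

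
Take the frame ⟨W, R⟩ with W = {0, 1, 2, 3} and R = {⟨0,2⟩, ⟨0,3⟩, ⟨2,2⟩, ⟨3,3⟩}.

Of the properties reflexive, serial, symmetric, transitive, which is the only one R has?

transitive

Reflexive: no — 0 is not related to itself.
Serial: no — 1 has no R-successor.
Symmetric: no — 0 R 2 but not 2 R 0.
Transitive: yes — every two-step R-path is closed by a direct edge.
Only transitive holds.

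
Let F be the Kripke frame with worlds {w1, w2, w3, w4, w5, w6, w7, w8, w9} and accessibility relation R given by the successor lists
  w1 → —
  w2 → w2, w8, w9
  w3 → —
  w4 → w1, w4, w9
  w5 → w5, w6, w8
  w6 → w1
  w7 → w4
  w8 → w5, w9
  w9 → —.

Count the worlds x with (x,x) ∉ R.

6

Enumerating: w1, w3, w6, w7, w8, w9.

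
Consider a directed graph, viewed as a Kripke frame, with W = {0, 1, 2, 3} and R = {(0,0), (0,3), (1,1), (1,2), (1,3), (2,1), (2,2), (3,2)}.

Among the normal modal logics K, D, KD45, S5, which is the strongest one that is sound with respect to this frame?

Serial (axiom D): yes — every world has a successor (e.g. 0 R 0).
Euclidean (axiom 5): no — 1 R 2 and 1 R 3, but not 2 R 3.
Transitive (axiom 4): no — 0 R 3 and 3 R 2, but not 0 R 2.
Reflexive (axiom T): no — 3 is not related to itself.
So F validates K, D; KD45 would additionally require R to be Euclidean and transitive. The strongest is D.

D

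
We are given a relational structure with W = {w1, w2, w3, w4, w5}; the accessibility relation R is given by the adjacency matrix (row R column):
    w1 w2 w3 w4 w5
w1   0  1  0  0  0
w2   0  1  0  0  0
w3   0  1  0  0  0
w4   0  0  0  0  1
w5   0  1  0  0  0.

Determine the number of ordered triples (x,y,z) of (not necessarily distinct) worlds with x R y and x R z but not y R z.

1

Enumerating: (w4,w5,w5).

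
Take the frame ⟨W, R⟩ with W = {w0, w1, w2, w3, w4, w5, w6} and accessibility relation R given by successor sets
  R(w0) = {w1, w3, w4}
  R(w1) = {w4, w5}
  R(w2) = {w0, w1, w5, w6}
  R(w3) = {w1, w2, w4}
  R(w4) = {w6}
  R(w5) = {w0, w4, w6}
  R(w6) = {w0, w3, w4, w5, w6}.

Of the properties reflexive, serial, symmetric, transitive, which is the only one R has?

Reflexive: no — w0 is not related to itself.
Serial: yes — every world has a successor (e.g. w0 R w1).
Symmetric: no — w0 R w1 but not w1 R w0.
Transitive: no — w0 R w1 and w1 R w5, but not w0 R w5.
Only serial holds.

serial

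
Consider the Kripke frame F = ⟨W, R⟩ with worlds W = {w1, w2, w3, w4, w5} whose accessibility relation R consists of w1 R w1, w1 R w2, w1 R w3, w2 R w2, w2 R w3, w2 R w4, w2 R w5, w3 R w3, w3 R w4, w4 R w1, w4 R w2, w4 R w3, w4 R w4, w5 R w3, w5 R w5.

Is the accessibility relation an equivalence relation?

No

Reflexive: yes — every world is R-related to itself.
Symmetric: no — w1 R w2 but not w2 R w1.
Transitive: no — w1 R w2 and w2 R w4, but not w1 R w4.
So R is not an equivalence relation.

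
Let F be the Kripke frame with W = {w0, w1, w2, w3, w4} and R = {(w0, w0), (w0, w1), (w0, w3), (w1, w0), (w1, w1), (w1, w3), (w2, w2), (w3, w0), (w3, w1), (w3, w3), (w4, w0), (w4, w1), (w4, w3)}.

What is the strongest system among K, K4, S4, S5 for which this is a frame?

K4

Transitive (axiom 4): yes — every two-step R-path is closed by a direct edge.
Reflexive (axiom T): no — w4 is not related to itself.
Euclidean (axiom 5): yes — any two successors of a common world are R-related.
So F validates K, K4; S4 would additionally require R to be reflexive. The strongest is K4.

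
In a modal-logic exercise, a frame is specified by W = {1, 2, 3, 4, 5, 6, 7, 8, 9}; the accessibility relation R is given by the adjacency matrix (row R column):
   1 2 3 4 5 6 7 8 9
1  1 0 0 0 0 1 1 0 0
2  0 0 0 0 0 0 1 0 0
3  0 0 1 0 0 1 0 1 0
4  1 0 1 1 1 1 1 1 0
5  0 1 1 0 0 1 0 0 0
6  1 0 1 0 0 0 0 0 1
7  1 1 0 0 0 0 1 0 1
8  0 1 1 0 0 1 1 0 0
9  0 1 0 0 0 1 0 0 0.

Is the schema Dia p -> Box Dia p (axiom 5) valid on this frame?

No

The schema 5 characterises exactly the Euclidean frames.
Euclidean: no — 1 R 6 and 1 R 7, but not 6 R 7.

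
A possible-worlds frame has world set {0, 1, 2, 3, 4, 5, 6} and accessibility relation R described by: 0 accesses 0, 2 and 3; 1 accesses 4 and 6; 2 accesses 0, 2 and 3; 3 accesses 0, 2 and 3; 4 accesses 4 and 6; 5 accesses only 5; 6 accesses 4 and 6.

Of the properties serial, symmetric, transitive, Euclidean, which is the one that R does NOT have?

Serial: yes — every world has a successor (e.g. 0 R 0).
Symmetric: no — 1 R 4 but not 4 R 1.
Transitive: yes — every two-step R-path is closed by a direct edge.
Euclidean: yes — any two successors of a common world are R-related.
Only symmetric fails.

symmetric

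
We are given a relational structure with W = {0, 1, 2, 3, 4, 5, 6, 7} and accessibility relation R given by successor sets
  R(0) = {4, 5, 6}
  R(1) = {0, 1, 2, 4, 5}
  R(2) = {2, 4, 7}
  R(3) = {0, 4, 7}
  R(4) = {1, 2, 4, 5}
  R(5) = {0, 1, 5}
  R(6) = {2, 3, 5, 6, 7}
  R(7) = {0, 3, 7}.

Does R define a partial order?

No

Reflexive: no — 0 is not related to itself.
Transitive: no — 0 R 4 and 4 R 1, but not 0 R 1.
Antisymmetric: no — 0 R 5 and 5 R 0 with 0 ≠ 5.
So R is not a partial order.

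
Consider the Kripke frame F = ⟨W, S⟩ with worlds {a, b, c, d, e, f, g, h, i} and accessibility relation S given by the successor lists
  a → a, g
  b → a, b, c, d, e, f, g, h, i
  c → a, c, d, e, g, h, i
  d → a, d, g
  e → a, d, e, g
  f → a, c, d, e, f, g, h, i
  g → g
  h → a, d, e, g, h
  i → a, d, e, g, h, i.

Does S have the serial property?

Serial: yes — every world has a successor (e.g. a S a).

Yes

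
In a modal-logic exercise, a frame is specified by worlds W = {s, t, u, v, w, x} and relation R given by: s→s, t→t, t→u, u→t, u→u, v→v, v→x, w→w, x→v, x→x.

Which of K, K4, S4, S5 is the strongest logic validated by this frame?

S5

Transitive (axiom 4): yes — every two-step R-path is closed by a direct edge.
Reflexive (axiom T): yes — every world is R-related to itself.
Euclidean (axiom 5): yes — any two successors of a common world are R-related.
So F validates K, K4, S4, S5. The strongest is S5.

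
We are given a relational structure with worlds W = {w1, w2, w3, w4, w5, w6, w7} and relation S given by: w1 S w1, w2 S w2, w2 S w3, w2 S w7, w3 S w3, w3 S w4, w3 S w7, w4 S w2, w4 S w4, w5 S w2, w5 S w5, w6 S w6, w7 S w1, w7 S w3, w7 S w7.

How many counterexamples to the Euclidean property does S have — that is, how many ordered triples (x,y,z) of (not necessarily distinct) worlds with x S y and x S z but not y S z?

Enumerating: (w2,w3,w2), (w2,w7,w2), (w3,w4,w3), (w3,w4,w7), (w3,w7,w4), (w4,w2,w4), (w5,w2,w5), (w7,w1,w3), (w7,w1,w7), (w7,w3,w1).

10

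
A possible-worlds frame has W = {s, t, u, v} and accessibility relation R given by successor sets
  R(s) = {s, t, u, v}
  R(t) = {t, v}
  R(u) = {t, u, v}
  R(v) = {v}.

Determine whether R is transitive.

Yes

Transitive: yes — every two-step R-path is closed by a direct edge.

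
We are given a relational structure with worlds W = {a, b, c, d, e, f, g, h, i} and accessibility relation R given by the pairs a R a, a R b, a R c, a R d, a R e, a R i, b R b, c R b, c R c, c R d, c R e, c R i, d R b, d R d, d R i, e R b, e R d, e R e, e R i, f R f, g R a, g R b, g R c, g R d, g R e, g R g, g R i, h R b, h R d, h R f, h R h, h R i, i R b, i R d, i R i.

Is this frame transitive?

Yes

Transitive: yes — every two-step R-path is closed by a direct edge.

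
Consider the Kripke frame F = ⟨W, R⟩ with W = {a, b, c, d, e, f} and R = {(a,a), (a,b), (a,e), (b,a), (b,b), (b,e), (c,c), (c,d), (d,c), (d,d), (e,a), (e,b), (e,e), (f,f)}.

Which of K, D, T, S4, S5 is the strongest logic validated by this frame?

Serial (axiom D): yes — every world has a successor (e.g. a R a).
Reflexive (axiom T): yes — every world is R-related to itself.
Transitive (axiom 4): yes — every two-step R-path is closed by a direct edge.
Euclidean (axiom 5): yes — any two successors of a common world are R-related.
So F validates K, D, T, S4, S5. The strongest is S5.

S5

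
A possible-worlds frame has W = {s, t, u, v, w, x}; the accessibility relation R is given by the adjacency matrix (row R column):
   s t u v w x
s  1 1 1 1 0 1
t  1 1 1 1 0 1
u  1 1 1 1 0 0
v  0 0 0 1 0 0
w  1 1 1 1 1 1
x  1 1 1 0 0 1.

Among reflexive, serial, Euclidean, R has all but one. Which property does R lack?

Euclidean

Reflexive: yes — every world is R-related to itself.
Serial: yes — every world has a successor (e.g. s R s).
Euclidean: no — s R u and s R x, but not u R x.
Only Euclidean fails.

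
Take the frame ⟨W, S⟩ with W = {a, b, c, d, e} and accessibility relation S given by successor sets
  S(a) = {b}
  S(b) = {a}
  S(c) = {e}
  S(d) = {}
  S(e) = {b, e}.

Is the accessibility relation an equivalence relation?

No

Reflexive: no — a is not related to itself.
Symmetric: no — c S e but not e S c.
Transitive: no — c S e and e S b, but not c S b.
So S is not an equivalence relation.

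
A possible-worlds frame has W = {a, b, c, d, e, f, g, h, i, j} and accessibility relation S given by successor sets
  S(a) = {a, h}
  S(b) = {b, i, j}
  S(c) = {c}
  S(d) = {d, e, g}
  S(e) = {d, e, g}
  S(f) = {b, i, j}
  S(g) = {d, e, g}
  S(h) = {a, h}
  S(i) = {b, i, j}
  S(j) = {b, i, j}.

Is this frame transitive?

Transitive: yes — every two-step S-path is closed by a direct edge.

Yes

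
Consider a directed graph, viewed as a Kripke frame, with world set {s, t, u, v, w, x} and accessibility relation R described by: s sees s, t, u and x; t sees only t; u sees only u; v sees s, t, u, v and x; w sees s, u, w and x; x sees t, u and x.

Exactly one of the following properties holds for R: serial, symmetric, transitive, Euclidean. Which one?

serial

Serial: yes — every world has a successor (e.g. s R s).
Symmetric: no — s R t but not t R s.
Transitive: no — w R s and s R t, but not w R t.
Euclidean: no — s R t and s R u, but not t R u.
Only serial holds.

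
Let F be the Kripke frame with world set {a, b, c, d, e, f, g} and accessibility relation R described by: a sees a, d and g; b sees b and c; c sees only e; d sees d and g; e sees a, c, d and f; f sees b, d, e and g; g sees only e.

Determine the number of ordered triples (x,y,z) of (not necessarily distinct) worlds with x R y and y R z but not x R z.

Enumerating: (a,g,e), (b,c,e), (c,e,a), (c,e,c), (c,e,d), (c,e,f), (d,g,e), (e,a,g), (e,c,e), (e,d,g), (e,f,b), (e,f,e), … and 9 more.
Total: 21.

21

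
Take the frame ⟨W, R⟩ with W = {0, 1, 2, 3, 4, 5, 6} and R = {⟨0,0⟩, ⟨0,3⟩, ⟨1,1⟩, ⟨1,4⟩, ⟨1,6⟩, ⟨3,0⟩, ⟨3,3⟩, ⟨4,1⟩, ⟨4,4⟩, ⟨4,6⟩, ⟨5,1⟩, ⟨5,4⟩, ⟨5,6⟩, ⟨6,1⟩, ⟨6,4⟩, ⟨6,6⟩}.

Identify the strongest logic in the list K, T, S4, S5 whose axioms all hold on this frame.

Reflexive (axiom T): no — 2 is not related to itself.
Transitive (axiom 4): yes — every two-step R-path is closed by a direct edge.
Euclidean (axiom 5): yes — any two successors of a common world are R-related.
So F validates K; T would additionally require R to be reflexive. The strongest is K.

K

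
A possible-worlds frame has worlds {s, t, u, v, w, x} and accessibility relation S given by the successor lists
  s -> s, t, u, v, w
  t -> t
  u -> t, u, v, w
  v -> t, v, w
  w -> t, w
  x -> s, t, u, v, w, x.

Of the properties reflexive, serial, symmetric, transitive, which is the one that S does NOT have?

symmetric

Reflexive: yes — every world is S-related to itself.
Serial: yes — every world has a successor (e.g. s S s).
Symmetric: no — s S t but not t S s.
Transitive: yes — every two-step S-path is closed by a direct edge.
Only symmetric fails.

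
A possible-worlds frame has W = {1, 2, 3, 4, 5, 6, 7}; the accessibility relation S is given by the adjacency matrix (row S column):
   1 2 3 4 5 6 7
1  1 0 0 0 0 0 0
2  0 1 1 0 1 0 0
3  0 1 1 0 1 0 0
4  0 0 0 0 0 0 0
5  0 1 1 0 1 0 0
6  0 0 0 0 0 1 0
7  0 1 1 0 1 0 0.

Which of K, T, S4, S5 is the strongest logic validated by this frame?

K

Reflexive (axiom T): no — 4 is not related to itself.
Transitive (axiom 4): yes — every two-step S-path is closed by a direct edge.
Euclidean (axiom 5): yes — any two successors of a common world are S-related.
So F validates K; T would additionally require S to be reflexive. The strongest is K.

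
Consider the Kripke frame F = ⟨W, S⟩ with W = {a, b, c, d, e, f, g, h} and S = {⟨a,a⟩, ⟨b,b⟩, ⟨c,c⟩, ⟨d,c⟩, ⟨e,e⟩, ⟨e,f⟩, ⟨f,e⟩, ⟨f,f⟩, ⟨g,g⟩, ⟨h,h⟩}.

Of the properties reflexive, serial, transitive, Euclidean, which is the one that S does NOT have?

Reflexive: no — d is not related to itself.
Serial: yes — every world has a successor (e.g. a S a).
Transitive: yes — every two-step S-path is closed by a direct edge.
Euclidean: yes — any two successors of a common world are S-related.
Only reflexive fails.

reflexive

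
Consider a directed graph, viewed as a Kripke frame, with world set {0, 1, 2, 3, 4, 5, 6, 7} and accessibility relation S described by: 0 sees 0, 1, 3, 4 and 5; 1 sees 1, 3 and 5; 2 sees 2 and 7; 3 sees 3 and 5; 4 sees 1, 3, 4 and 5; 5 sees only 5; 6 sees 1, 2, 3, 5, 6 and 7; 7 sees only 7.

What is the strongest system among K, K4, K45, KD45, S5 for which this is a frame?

K4

Transitive (axiom 4): yes — every two-step S-path is closed by a direct edge.
Euclidean (axiom 5): no — 0 S 1 and 0 S 4, but not 1 S 4.
Serial (axiom D): yes — every world has a successor (e.g. 0 S 0).
Reflexive (axiom T): yes — every world is S-related to itself.
So F validates K, K4; K45 would additionally require S to be Euclidean. The strongest is K4.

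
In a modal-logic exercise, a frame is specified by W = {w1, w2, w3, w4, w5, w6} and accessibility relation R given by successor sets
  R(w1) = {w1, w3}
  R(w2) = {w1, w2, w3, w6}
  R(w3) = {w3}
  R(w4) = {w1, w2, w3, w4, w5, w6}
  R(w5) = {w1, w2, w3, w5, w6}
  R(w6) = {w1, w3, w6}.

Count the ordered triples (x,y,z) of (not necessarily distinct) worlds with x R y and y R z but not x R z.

R is transitive; there are no such tuples.

0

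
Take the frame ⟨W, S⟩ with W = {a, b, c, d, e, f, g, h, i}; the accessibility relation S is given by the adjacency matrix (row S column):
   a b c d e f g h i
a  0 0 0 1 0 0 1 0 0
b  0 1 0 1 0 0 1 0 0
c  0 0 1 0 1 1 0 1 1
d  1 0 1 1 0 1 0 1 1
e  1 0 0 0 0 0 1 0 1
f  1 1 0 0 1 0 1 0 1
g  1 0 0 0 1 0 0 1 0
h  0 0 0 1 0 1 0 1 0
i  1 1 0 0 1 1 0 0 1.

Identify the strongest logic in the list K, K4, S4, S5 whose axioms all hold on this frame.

K

Transitive (axiom 4): no — a S d and d S c, but not a S c.
Reflexive (axiom T): no — a is not related to itself.
Euclidean (axiom 5): no — a S d and a S g, but not d S g.
So F validates K; K4 would additionally require S to be transitive. The strongest is K.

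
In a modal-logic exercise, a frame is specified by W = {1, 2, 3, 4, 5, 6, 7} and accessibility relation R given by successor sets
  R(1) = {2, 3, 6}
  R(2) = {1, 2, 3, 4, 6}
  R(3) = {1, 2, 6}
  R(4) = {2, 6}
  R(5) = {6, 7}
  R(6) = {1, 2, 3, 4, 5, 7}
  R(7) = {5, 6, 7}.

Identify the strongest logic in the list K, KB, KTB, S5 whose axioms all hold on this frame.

Symmetric (axiom B): yes — every pair in R has its reverse in R.
Reflexive (axiom T): no — 1 is not related to itself.
Euclidean (axiom 5): no — 2 R 1 and 2 R 4, but not 1 R 4.
So F validates K, KB; KTB would additionally require R to be reflexive. The strongest is KB.

KB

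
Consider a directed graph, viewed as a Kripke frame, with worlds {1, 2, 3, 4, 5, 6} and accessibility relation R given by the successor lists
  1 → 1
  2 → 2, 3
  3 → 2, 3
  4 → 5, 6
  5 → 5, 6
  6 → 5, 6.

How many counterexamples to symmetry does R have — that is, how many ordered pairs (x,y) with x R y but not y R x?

Enumerating: (4,5), (4,6).

2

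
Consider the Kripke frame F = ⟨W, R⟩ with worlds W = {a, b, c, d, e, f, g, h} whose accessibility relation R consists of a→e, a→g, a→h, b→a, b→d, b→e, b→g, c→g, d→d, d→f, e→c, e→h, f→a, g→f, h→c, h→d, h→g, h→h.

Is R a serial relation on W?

Yes

Serial: yes — every world has a successor (e.g. a R e).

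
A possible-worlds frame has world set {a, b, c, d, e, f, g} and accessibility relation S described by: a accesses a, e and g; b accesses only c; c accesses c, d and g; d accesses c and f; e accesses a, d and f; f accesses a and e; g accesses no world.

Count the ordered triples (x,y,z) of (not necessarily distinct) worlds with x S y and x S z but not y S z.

Enumerating: (a,e,e), (a,e,g), (a,g,a), (a,g,e), (a,g,g), (c,d,d), (c,d,g), (c,g,c), (c,g,d), (c,g,g), (d,c,f), (d,f,c), … and 8 more.
Total: 20.

20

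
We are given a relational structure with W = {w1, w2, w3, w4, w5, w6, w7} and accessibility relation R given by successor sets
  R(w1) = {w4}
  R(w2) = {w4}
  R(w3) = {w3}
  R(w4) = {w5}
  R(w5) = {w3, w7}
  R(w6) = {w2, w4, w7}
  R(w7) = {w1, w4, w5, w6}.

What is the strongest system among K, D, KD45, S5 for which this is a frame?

Serial (axiom D): yes — every world has a successor (e.g. w1 R w4).
Euclidean (axiom 5): no — w5 R w3 and w5 R w7, but not w3 R w7.
Transitive (axiom 4): no — w1 R w4 and w4 R w5, but not w1 R w5.
Reflexive (axiom T): no — w1 is not related to itself.
So F validates K, D; KD45 would additionally require R to be Euclidean and transitive. The strongest is D.

D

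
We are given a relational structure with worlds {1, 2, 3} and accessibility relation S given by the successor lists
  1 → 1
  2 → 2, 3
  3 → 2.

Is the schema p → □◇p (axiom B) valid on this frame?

By correspondence theory, B is valid on a frame iff S is symmetric.
Symmetric: yes — every pair in S has its reverse in S.

Yes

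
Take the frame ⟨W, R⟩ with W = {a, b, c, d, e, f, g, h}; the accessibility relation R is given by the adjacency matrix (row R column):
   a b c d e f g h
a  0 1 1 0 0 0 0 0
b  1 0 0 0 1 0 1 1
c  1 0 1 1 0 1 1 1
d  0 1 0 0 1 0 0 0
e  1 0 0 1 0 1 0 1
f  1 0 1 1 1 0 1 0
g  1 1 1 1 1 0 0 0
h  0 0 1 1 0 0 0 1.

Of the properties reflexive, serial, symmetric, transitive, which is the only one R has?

Reflexive: no — a is not related to itself.
Serial: yes — every world has a successor (e.g. a R b).
Symmetric: no — b R e but not e R b.
Transitive: no — a R b and b R e, but not a R e.
Only serial holds.

serial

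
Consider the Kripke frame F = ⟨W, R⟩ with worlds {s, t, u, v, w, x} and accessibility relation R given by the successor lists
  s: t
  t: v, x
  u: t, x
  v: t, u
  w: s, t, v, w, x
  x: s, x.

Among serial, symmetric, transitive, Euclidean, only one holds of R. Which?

Serial: yes — every world has a successor (e.g. s R t).
Symmetric: no — s R t but not t R s.
Transitive: no — s R t and t R v, but not s R v.
Euclidean: no — t R v and t R x, but not v R x.
Only serial holds.

serial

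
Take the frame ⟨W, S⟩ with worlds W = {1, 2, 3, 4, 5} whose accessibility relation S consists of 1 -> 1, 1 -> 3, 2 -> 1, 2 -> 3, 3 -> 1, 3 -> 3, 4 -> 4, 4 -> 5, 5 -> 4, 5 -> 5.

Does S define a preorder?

Reflexive: no — 2 is not related to itself.
Transitive: yes — every two-step S-path is closed by a direct edge.
So S is not a preorder.

No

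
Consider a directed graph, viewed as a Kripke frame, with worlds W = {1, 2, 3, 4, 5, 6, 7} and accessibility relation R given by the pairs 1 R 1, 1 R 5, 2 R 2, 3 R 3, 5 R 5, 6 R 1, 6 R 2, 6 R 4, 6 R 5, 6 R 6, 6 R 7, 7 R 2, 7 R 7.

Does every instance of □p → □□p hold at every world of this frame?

The schema 4 characterises exactly the transitive frames.
Transitive: yes — every two-step R-path is closed by a direct edge.

Yes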